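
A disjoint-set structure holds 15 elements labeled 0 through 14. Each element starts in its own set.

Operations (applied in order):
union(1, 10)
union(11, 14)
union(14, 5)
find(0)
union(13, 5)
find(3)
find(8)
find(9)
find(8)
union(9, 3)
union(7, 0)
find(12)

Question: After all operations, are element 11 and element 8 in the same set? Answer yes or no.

Answer: no

Derivation:
Step 1: union(1, 10) -> merged; set of 1 now {1, 10}
Step 2: union(11, 14) -> merged; set of 11 now {11, 14}
Step 3: union(14, 5) -> merged; set of 14 now {5, 11, 14}
Step 4: find(0) -> no change; set of 0 is {0}
Step 5: union(13, 5) -> merged; set of 13 now {5, 11, 13, 14}
Step 6: find(3) -> no change; set of 3 is {3}
Step 7: find(8) -> no change; set of 8 is {8}
Step 8: find(9) -> no change; set of 9 is {9}
Step 9: find(8) -> no change; set of 8 is {8}
Step 10: union(9, 3) -> merged; set of 9 now {3, 9}
Step 11: union(7, 0) -> merged; set of 7 now {0, 7}
Step 12: find(12) -> no change; set of 12 is {12}
Set of 11: {5, 11, 13, 14}; 8 is not a member.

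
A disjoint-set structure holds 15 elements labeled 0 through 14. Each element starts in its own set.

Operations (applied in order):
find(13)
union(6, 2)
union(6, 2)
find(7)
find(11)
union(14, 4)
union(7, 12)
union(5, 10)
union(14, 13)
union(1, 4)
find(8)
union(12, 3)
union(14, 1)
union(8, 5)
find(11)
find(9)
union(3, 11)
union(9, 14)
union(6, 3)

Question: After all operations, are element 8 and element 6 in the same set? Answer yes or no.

Answer: no

Derivation:
Step 1: find(13) -> no change; set of 13 is {13}
Step 2: union(6, 2) -> merged; set of 6 now {2, 6}
Step 3: union(6, 2) -> already same set; set of 6 now {2, 6}
Step 4: find(7) -> no change; set of 7 is {7}
Step 5: find(11) -> no change; set of 11 is {11}
Step 6: union(14, 4) -> merged; set of 14 now {4, 14}
Step 7: union(7, 12) -> merged; set of 7 now {7, 12}
Step 8: union(5, 10) -> merged; set of 5 now {5, 10}
Step 9: union(14, 13) -> merged; set of 14 now {4, 13, 14}
Step 10: union(1, 4) -> merged; set of 1 now {1, 4, 13, 14}
Step 11: find(8) -> no change; set of 8 is {8}
Step 12: union(12, 3) -> merged; set of 12 now {3, 7, 12}
Step 13: union(14, 1) -> already same set; set of 14 now {1, 4, 13, 14}
Step 14: union(8, 5) -> merged; set of 8 now {5, 8, 10}
Step 15: find(11) -> no change; set of 11 is {11}
Step 16: find(9) -> no change; set of 9 is {9}
Step 17: union(3, 11) -> merged; set of 3 now {3, 7, 11, 12}
Step 18: union(9, 14) -> merged; set of 9 now {1, 4, 9, 13, 14}
Step 19: union(6, 3) -> merged; set of 6 now {2, 3, 6, 7, 11, 12}
Set of 8: {5, 8, 10}; 6 is not a member.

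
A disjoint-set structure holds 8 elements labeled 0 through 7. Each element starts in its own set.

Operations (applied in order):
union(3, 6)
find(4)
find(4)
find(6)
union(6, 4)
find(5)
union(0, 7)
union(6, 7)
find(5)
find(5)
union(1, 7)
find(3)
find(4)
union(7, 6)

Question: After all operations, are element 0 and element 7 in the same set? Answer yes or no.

Answer: yes

Derivation:
Step 1: union(3, 6) -> merged; set of 3 now {3, 6}
Step 2: find(4) -> no change; set of 4 is {4}
Step 3: find(4) -> no change; set of 4 is {4}
Step 4: find(6) -> no change; set of 6 is {3, 6}
Step 5: union(6, 4) -> merged; set of 6 now {3, 4, 6}
Step 6: find(5) -> no change; set of 5 is {5}
Step 7: union(0, 7) -> merged; set of 0 now {0, 7}
Step 8: union(6, 7) -> merged; set of 6 now {0, 3, 4, 6, 7}
Step 9: find(5) -> no change; set of 5 is {5}
Step 10: find(5) -> no change; set of 5 is {5}
Step 11: union(1, 7) -> merged; set of 1 now {0, 1, 3, 4, 6, 7}
Step 12: find(3) -> no change; set of 3 is {0, 1, 3, 4, 6, 7}
Step 13: find(4) -> no change; set of 4 is {0, 1, 3, 4, 6, 7}
Step 14: union(7, 6) -> already same set; set of 7 now {0, 1, 3, 4, 6, 7}
Set of 0: {0, 1, 3, 4, 6, 7}; 7 is a member.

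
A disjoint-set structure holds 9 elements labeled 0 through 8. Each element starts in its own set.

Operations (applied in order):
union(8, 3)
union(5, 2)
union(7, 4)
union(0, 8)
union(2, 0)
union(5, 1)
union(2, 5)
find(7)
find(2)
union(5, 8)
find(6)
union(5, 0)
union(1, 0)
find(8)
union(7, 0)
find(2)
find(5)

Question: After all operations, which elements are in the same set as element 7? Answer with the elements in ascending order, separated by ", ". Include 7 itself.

Step 1: union(8, 3) -> merged; set of 8 now {3, 8}
Step 2: union(5, 2) -> merged; set of 5 now {2, 5}
Step 3: union(7, 4) -> merged; set of 7 now {4, 7}
Step 4: union(0, 8) -> merged; set of 0 now {0, 3, 8}
Step 5: union(2, 0) -> merged; set of 2 now {0, 2, 3, 5, 8}
Step 6: union(5, 1) -> merged; set of 5 now {0, 1, 2, 3, 5, 8}
Step 7: union(2, 5) -> already same set; set of 2 now {0, 1, 2, 3, 5, 8}
Step 8: find(7) -> no change; set of 7 is {4, 7}
Step 9: find(2) -> no change; set of 2 is {0, 1, 2, 3, 5, 8}
Step 10: union(5, 8) -> already same set; set of 5 now {0, 1, 2, 3, 5, 8}
Step 11: find(6) -> no change; set of 6 is {6}
Step 12: union(5, 0) -> already same set; set of 5 now {0, 1, 2, 3, 5, 8}
Step 13: union(1, 0) -> already same set; set of 1 now {0, 1, 2, 3, 5, 8}
Step 14: find(8) -> no change; set of 8 is {0, 1, 2, 3, 5, 8}
Step 15: union(7, 0) -> merged; set of 7 now {0, 1, 2, 3, 4, 5, 7, 8}
Step 16: find(2) -> no change; set of 2 is {0, 1, 2, 3, 4, 5, 7, 8}
Step 17: find(5) -> no change; set of 5 is {0, 1, 2, 3, 4, 5, 7, 8}
Component of 7: {0, 1, 2, 3, 4, 5, 7, 8}

Answer: 0, 1, 2, 3, 4, 5, 7, 8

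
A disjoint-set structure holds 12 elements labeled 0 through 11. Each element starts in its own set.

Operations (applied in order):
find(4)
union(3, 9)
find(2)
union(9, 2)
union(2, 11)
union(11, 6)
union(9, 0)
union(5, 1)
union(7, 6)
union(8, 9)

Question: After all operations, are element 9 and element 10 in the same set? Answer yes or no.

Step 1: find(4) -> no change; set of 4 is {4}
Step 2: union(3, 9) -> merged; set of 3 now {3, 9}
Step 3: find(2) -> no change; set of 2 is {2}
Step 4: union(9, 2) -> merged; set of 9 now {2, 3, 9}
Step 5: union(2, 11) -> merged; set of 2 now {2, 3, 9, 11}
Step 6: union(11, 6) -> merged; set of 11 now {2, 3, 6, 9, 11}
Step 7: union(9, 0) -> merged; set of 9 now {0, 2, 3, 6, 9, 11}
Step 8: union(5, 1) -> merged; set of 5 now {1, 5}
Step 9: union(7, 6) -> merged; set of 7 now {0, 2, 3, 6, 7, 9, 11}
Step 10: union(8, 9) -> merged; set of 8 now {0, 2, 3, 6, 7, 8, 9, 11}
Set of 9: {0, 2, 3, 6, 7, 8, 9, 11}; 10 is not a member.

Answer: no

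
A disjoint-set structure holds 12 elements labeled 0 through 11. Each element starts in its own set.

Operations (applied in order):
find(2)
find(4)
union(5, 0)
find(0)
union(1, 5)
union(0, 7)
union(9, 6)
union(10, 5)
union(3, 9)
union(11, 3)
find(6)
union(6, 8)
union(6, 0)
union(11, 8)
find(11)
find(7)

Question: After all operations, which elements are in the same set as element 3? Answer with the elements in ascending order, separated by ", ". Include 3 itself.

Step 1: find(2) -> no change; set of 2 is {2}
Step 2: find(4) -> no change; set of 4 is {4}
Step 3: union(5, 0) -> merged; set of 5 now {0, 5}
Step 4: find(0) -> no change; set of 0 is {0, 5}
Step 5: union(1, 5) -> merged; set of 1 now {0, 1, 5}
Step 6: union(0, 7) -> merged; set of 0 now {0, 1, 5, 7}
Step 7: union(9, 6) -> merged; set of 9 now {6, 9}
Step 8: union(10, 5) -> merged; set of 10 now {0, 1, 5, 7, 10}
Step 9: union(3, 9) -> merged; set of 3 now {3, 6, 9}
Step 10: union(11, 3) -> merged; set of 11 now {3, 6, 9, 11}
Step 11: find(6) -> no change; set of 6 is {3, 6, 9, 11}
Step 12: union(6, 8) -> merged; set of 6 now {3, 6, 8, 9, 11}
Step 13: union(6, 0) -> merged; set of 6 now {0, 1, 3, 5, 6, 7, 8, 9, 10, 11}
Step 14: union(11, 8) -> already same set; set of 11 now {0, 1, 3, 5, 6, 7, 8, 9, 10, 11}
Step 15: find(11) -> no change; set of 11 is {0, 1, 3, 5, 6, 7, 8, 9, 10, 11}
Step 16: find(7) -> no change; set of 7 is {0, 1, 3, 5, 6, 7, 8, 9, 10, 11}
Component of 3: {0, 1, 3, 5, 6, 7, 8, 9, 10, 11}

Answer: 0, 1, 3, 5, 6, 7, 8, 9, 10, 11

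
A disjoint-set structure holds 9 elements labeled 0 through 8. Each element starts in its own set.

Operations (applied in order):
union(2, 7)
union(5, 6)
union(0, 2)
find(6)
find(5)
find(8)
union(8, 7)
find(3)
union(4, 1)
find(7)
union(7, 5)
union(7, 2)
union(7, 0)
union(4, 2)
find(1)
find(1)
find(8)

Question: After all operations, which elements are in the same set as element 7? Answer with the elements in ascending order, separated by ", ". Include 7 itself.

Step 1: union(2, 7) -> merged; set of 2 now {2, 7}
Step 2: union(5, 6) -> merged; set of 5 now {5, 6}
Step 3: union(0, 2) -> merged; set of 0 now {0, 2, 7}
Step 4: find(6) -> no change; set of 6 is {5, 6}
Step 5: find(5) -> no change; set of 5 is {5, 6}
Step 6: find(8) -> no change; set of 8 is {8}
Step 7: union(8, 7) -> merged; set of 8 now {0, 2, 7, 8}
Step 8: find(3) -> no change; set of 3 is {3}
Step 9: union(4, 1) -> merged; set of 4 now {1, 4}
Step 10: find(7) -> no change; set of 7 is {0, 2, 7, 8}
Step 11: union(7, 5) -> merged; set of 7 now {0, 2, 5, 6, 7, 8}
Step 12: union(7, 2) -> already same set; set of 7 now {0, 2, 5, 6, 7, 8}
Step 13: union(7, 0) -> already same set; set of 7 now {0, 2, 5, 6, 7, 8}
Step 14: union(4, 2) -> merged; set of 4 now {0, 1, 2, 4, 5, 6, 7, 8}
Step 15: find(1) -> no change; set of 1 is {0, 1, 2, 4, 5, 6, 7, 8}
Step 16: find(1) -> no change; set of 1 is {0, 1, 2, 4, 5, 6, 7, 8}
Step 17: find(8) -> no change; set of 8 is {0, 1, 2, 4, 5, 6, 7, 8}
Component of 7: {0, 1, 2, 4, 5, 6, 7, 8}

Answer: 0, 1, 2, 4, 5, 6, 7, 8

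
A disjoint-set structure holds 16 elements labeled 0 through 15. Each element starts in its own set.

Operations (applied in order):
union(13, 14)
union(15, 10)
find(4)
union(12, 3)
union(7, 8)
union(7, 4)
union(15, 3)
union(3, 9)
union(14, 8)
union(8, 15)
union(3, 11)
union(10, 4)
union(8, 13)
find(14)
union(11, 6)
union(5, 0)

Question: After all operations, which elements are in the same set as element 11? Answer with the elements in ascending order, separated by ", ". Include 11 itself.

Answer: 3, 4, 6, 7, 8, 9, 10, 11, 12, 13, 14, 15

Derivation:
Step 1: union(13, 14) -> merged; set of 13 now {13, 14}
Step 2: union(15, 10) -> merged; set of 15 now {10, 15}
Step 3: find(4) -> no change; set of 4 is {4}
Step 4: union(12, 3) -> merged; set of 12 now {3, 12}
Step 5: union(7, 8) -> merged; set of 7 now {7, 8}
Step 6: union(7, 4) -> merged; set of 7 now {4, 7, 8}
Step 7: union(15, 3) -> merged; set of 15 now {3, 10, 12, 15}
Step 8: union(3, 9) -> merged; set of 3 now {3, 9, 10, 12, 15}
Step 9: union(14, 8) -> merged; set of 14 now {4, 7, 8, 13, 14}
Step 10: union(8, 15) -> merged; set of 8 now {3, 4, 7, 8, 9, 10, 12, 13, 14, 15}
Step 11: union(3, 11) -> merged; set of 3 now {3, 4, 7, 8, 9, 10, 11, 12, 13, 14, 15}
Step 12: union(10, 4) -> already same set; set of 10 now {3, 4, 7, 8, 9, 10, 11, 12, 13, 14, 15}
Step 13: union(8, 13) -> already same set; set of 8 now {3, 4, 7, 8, 9, 10, 11, 12, 13, 14, 15}
Step 14: find(14) -> no change; set of 14 is {3, 4, 7, 8, 9, 10, 11, 12, 13, 14, 15}
Step 15: union(11, 6) -> merged; set of 11 now {3, 4, 6, 7, 8, 9, 10, 11, 12, 13, 14, 15}
Step 16: union(5, 0) -> merged; set of 5 now {0, 5}
Component of 11: {3, 4, 6, 7, 8, 9, 10, 11, 12, 13, 14, 15}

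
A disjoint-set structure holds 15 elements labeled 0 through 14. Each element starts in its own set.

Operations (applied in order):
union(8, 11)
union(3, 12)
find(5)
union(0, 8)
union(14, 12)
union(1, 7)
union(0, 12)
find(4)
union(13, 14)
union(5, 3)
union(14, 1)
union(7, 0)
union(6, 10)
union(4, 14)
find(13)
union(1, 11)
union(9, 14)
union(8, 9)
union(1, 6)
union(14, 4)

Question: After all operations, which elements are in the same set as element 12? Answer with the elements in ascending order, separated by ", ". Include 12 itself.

Answer: 0, 1, 3, 4, 5, 6, 7, 8, 9, 10, 11, 12, 13, 14

Derivation:
Step 1: union(8, 11) -> merged; set of 8 now {8, 11}
Step 2: union(3, 12) -> merged; set of 3 now {3, 12}
Step 3: find(5) -> no change; set of 5 is {5}
Step 4: union(0, 8) -> merged; set of 0 now {0, 8, 11}
Step 5: union(14, 12) -> merged; set of 14 now {3, 12, 14}
Step 6: union(1, 7) -> merged; set of 1 now {1, 7}
Step 7: union(0, 12) -> merged; set of 0 now {0, 3, 8, 11, 12, 14}
Step 8: find(4) -> no change; set of 4 is {4}
Step 9: union(13, 14) -> merged; set of 13 now {0, 3, 8, 11, 12, 13, 14}
Step 10: union(5, 3) -> merged; set of 5 now {0, 3, 5, 8, 11, 12, 13, 14}
Step 11: union(14, 1) -> merged; set of 14 now {0, 1, 3, 5, 7, 8, 11, 12, 13, 14}
Step 12: union(7, 0) -> already same set; set of 7 now {0, 1, 3, 5, 7, 8, 11, 12, 13, 14}
Step 13: union(6, 10) -> merged; set of 6 now {6, 10}
Step 14: union(4, 14) -> merged; set of 4 now {0, 1, 3, 4, 5, 7, 8, 11, 12, 13, 14}
Step 15: find(13) -> no change; set of 13 is {0, 1, 3, 4, 5, 7, 8, 11, 12, 13, 14}
Step 16: union(1, 11) -> already same set; set of 1 now {0, 1, 3, 4, 5, 7, 8, 11, 12, 13, 14}
Step 17: union(9, 14) -> merged; set of 9 now {0, 1, 3, 4, 5, 7, 8, 9, 11, 12, 13, 14}
Step 18: union(8, 9) -> already same set; set of 8 now {0, 1, 3, 4, 5, 7, 8, 9, 11, 12, 13, 14}
Step 19: union(1, 6) -> merged; set of 1 now {0, 1, 3, 4, 5, 6, 7, 8, 9, 10, 11, 12, 13, 14}
Step 20: union(14, 4) -> already same set; set of 14 now {0, 1, 3, 4, 5, 6, 7, 8, 9, 10, 11, 12, 13, 14}
Component of 12: {0, 1, 3, 4, 5, 6, 7, 8, 9, 10, 11, 12, 13, 14}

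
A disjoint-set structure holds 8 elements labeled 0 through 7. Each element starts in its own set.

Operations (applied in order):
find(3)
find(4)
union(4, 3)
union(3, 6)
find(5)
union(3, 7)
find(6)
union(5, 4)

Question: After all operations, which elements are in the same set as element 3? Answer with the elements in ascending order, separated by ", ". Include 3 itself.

Answer: 3, 4, 5, 6, 7

Derivation:
Step 1: find(3) -> no change; set of 3 is {3}
Step 2: find(4) -> no change; set of 4 is {4}
Step 3: union(4, 3) -> merged; set of 4 now {3, 4}
Step 4: union(3, 6) -> merged; set of 3 now {3, 4, 6}
Step 5: find(5) -> no change; set of 5 is {5}
Step 6: union(3, 7) -> merged; set of 3 now {3, 4, 6, 7}
Step 7: find(6) -> no change; set of 6 is {3, 4, 6, 7}
Step 8: union(5, 4) -> merged; set of 5 now {3, 4, 5, 6, 7}
Component of 3: {3, 4, 5, 6, 7}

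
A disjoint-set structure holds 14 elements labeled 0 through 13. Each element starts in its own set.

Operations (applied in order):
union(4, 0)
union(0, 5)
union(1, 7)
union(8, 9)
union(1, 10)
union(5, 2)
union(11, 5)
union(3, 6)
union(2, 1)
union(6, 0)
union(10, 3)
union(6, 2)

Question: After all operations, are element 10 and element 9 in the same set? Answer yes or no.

Answer: no

Derivation:
Step 1: union(4, 0) -> merged; set of 4 now {0, 4}
Step 2: union(0, 5) -> merged; set of 0 now {0, 4, 5}
Step 3: union(1, 7) -> merged; set of 1 now {1, 7}
Step 4: union(8, 9) -> merged; set of 8 now {8, 9}
Step 5: union(1, 10) -> merged; set of 1 now {1, 7, 10}
Step 6: union(5, 2) -> merged; set of 5 now {0, 2, 4, 5}
Step 7: union(11, 5) -> merged; set of 11 now {0, 2, 4, 5, 11}
Step 8: union(3, 6) -> merged; set of 3 now {3, 6}
Step 9: union(2, 1) -> merged; set of 2 now {0, 1, 2, 4, 5, 7, 10, 11}
Step 10: union(6, 0) -> merged; set of 6 now {0, 1, 2, 3, 4, 5, 6, 7, 10, 11}
Step 11: union(10, 3) -> already same set; set of 10 now {0, 1, 2, 3, 4, 5, 6, 7, 10, 11}
Step 12: union(6, 2) -> already same set; set of 6 now {0, 1, 2, 3, 4, 5, 6, 7, 10, 11}
Set of 10: {0, 1, 2, 3, 4, 5, 6, 7, 10, 11}; 9 is not a member.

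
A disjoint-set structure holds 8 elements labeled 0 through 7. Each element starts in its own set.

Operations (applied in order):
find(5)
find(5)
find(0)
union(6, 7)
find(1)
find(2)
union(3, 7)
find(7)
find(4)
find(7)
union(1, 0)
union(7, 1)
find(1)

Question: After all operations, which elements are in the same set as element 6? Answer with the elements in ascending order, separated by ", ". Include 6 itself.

Answer: 0, 1, 3, 6, 7

Derivation:
Step 1: find(5) -> no change; set of 5 is {5}
Step 2: find(5) -> no change; set of 5 is {5}
Step 3: find(0) -> no change; set of 0 is {0}
Step 4: union(6, 7) -> merged; set of 6 now {6, 7}
Step 5: find(1) -> no change; set of 1 is {1}
Step 6: find(2) -> no change; set of 2 is {2}
Step 7: union(3, 7) -> merged; set of 3 now {3, 6, 7}
Step 8: find(7) -> no change; set of 7 is {3, 6, 7}
Step 9: find(4) -> no change; set of 4 is {4}
Step 10: find(7) -> no change; set of 7 is {3, 6, 7}
Step 11: union(1, 0) -> merged; set of 1 now {0, 1}
Step 12: union(7, 1) -> merged; set of 7 now {0, 1, 3, 6, 7}
Step 13: find(1) -> no change; set of 1 is {0, 1, 3, 6, 7}
Component of 6: {0, 1, 3, 6, 7}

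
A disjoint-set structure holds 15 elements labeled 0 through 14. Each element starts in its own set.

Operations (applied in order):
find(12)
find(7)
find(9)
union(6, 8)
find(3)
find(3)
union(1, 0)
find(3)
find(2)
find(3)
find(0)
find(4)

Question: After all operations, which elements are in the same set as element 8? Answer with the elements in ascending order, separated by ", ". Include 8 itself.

Step 1: find(12) -> no change; set of 12 is {12}
Step 2: find(7) -> no change; set of 7 is {7}
Step 3: find(9) -> no change; set of 9 is {9}
Step 4: union(6, 8) -> merged; set of 6 now {6, 8}
Step 5: find(3) -> no change; set of 3 is {3}
Step 6: find(3) -> no change; set of 3 is {3}
Step 7: union(1, 0) -> merged; set of 1 now {0, 1}
Step 8: find(3) -> no change; set of 3 is {3}
Step 9: find(2) -> no change; set of 2 is {2}
Step 10: find(3) -> no change; set of 3 is {3}
Step 11: find(0) -> no change; set of 0 is {0, 1}
Step 12: find(4) -> no change; set of 4 is {4}
Component of 8: {6, 8}

Answer: 6, 8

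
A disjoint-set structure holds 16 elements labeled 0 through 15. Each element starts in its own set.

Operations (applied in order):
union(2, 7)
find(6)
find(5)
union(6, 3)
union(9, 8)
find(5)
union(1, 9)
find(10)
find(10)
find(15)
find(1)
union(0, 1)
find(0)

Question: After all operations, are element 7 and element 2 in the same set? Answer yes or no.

Answer: yes

Derivation:
Step 1: union(2, 7) -> merged; set of 2 now {2, 7}
Step 2: find(6) -> no change; set of 6 is {6}
Step 3: find(5) -> no change; set of 5 is {5}
Step 4: union(6, 3) -> merged; set of 6 now {3, 6}
Step 5: union(9, 8) -> merged; set of 9 now {8, 9}
Step 6: find(5) -> no change; set of 5 is {5}
Step 7: union(1, 9) -> merged; set of 1 now {1, 8, 9}
Step 8: find(10) -> no change; set of 10 is {10}
Step 9: find(10) -> no change; set of 10 is {10}
Step 10: find(15) -> no change; set of 15 is {15}
Step 11: find(1) -> no change; set of 1 is {1, 8, 9}
Step 12: union(0, 1) -> merged; set of 0 now {0, 1, 8, 9}
Step 13: find(0) -> no change; set of 0 is {0, 1, 8, 9}
Set of 7: {2, 7}; 2 is a member.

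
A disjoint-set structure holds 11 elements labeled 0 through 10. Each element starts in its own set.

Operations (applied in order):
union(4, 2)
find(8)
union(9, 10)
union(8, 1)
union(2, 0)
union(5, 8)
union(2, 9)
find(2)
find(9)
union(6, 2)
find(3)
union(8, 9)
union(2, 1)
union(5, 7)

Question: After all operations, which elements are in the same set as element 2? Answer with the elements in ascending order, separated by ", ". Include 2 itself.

Answer: 0, 1, 2, 4, 5, 6, 7, 8, 9, 10

Derivation:
Step 1: union(4, 2) -> merged; set of 4 now {2, 4}
Step 2: find(8) -> no change; set of 8 is {8}
Step 3: union(9, 10) -> merged; set of 9 now {9, 10}
Step 4: union(8, 1) -> merged; set of 8 now {1, 8}
Step 5: union(2, 0) -> merged; set of 2 now {0, 2, 4}
Step 6: union(5, 8) -> merged; set of 5 now {1, 5, 8}
Step 7: union(2, 9) -> merged; set of 2 now {0, 2, 4, 9, 10}
Step 8: find(2) -> no change; set of 2 is {0, 2, 4, 9, 10}
Step 9: find(9) -> no change; set of 9 is {0, 2, 4, 9, 10}
Step 10: union(6, 2) -> merged; set of 6 now {0, 2, 4, 6, 9, 10}
Step 11: find(3) -> no change; set of 3 is {3}
Step 12: union(8, 9) -> merged; set of 8 now {0, 1, 2, 4, 5, 6, 8, 9, 10}
Step 13: union(2, 1) -> already same set; set of 2 now {0, 1, 2, 4, 5, 6, 8, 9, 10}
Step 14: union(5, 7) -> merged; set of 5 now {0, 1, 2, 4, 5, 6, 7, 8, 9, 10}
Component of 2: {0, 1, 2, 4, 5, 6, 7, 8, 9, 10}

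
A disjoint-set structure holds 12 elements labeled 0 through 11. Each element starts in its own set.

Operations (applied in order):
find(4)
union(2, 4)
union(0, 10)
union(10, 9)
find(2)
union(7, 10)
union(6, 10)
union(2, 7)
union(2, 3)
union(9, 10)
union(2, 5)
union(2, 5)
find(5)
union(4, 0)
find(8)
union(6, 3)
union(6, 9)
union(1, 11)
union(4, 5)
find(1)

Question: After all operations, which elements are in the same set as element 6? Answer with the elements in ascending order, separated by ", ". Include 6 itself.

Step 1: find(4) -> no change; set of 4 is {4}
Step 2: union(2, 4) -> merged; set of 2 now {2, 4}
Step 3: union(0, 10) -> merged; set of 0 now {0, 10}
Step 4: union(10, 9) -> merged; set of 10 now {0, 9, 10}
Step 5: find(2) -> no change; set of 2 is {2, 4}
Step 6: union(7, 10) -> merged; set of 7 now {0, 7, 9, 10}
Step 7: union(6, 10) -> merged; set of 6 now {0, 6, 7, 9, 10}
Step 8: union(2, 7) -> merged; set of 2 now {0, 2, 4, 6, 7, 9, 10}
Step 9: union(2, 3) -> merged; set of 2 now {0, 2, 3, 4, 6, 7, 9, 10}
Step 10: union(9, 10) -> already same set; set of 9 now {0, 2, 3, 4, 6, 7, 9, 10}
Step 11: union(2, 5) -> merged; set of 2 now {0, 2, 3, 4, 5, 6, 7, 9, 10}
Step 12: union(2, 5) -> already same set; set of 2 now {0, 2, 3, 4, 5, 6, 7, 9, 10}
Step 13: find(5) -> no change; set of 5 is {0, 2, 3, 4, 5, 6, 7, 9, 10}
Step 14: union(4, 0) -> already same set; set of 4 now {0, 2, 3, 4, 5, 6, 7, 9, 10}
Step 15: find(8) -> no change; set of 8 is {8}
Step 16: union(6, 3) -> already same set; set of 6 now {0, 2, 3, 4, 5, 6, 7, 9, 10}
Step 17: union(6, 9) -> already same set; set of 6 now {0, 2, 3, 4, 5, 6, 7, 9, 10}
Step 18: union(1, 11) -> merged; set of 1 now {1, 11}
Step 19: union(4, 5) -> already same set; set of 4 now {0, 2, 3, 4, 5, 6, 7, 9, 10}
Step 20: find(1) -> no change; set of 1 is {1, 11}
Component of 6: {0, 2, 3, 4, 5, 6, 7, 9, 10}

Answer: 0, 2, 3, 4, 5, 6, 7, 9, 10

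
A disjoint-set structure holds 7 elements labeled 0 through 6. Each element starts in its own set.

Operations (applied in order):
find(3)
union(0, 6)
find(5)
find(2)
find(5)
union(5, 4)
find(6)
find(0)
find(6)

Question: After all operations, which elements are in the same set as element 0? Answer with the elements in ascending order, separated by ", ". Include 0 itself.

Answer: 0, 6

Derivation:
Step 1: find(3) -> no change; set of 3 is {3}
Step 2: union(0, 6) -> merged; set of 0 now {0, 6}
Step 3: find(5) -> no change; set of 5 is {5}
Step 4: find(2) -> no change; set of 2 is {2}
Step 5: find(5) -> no change; set of 5 is {5}
Step 6: union(5, 4) -> merged; set of 5 now {4, 5}
Step 7: find(6) -> no change; set of 6 is {0, 6}
Step 8: find(0) -> no change; set of 0 is {0, 6}
Step 9: find(6) -> no change; set of 6 is {0, 6}
Component of 0: {0, 6}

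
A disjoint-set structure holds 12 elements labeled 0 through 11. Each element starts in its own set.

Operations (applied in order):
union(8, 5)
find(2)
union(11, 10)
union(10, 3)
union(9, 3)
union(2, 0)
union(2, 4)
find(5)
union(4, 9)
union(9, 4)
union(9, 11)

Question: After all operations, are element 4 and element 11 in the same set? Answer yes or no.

Answer: yes

Derivation:
Step 1: union(8, 5) -> merged; set of 8 now {5, 8}
Step 2: find(2) -> no change; set of 2 is {2}
Step 3: union(11, 10) -> merged; set of 11 now {10, 11}
Step 4: union(10, 3) -> merged; set of 10 now {3, 10, 11}
Step 5: union(9, 3) -> merged; set of 9 now {3, 9, 10, 11}
Step 6: union(2, 0) -> merged; set of 2 now {0, 2}
Step 7: union(2, 4) -> merged; set of 2 now {0, 2, 4}
Step 8: find(5) -> no change; set of 5 is {5, 8}
Step 9: union(4, 9) -> merged; set of 4 now {0, 2, 3, 4, 9, 10, 11}
Step 10: union(9, 4) -> already same set; set of 9 now {0, 2, 3, 4, 9, 10, 11}
Step 11: union(9, 11) -> already same set; set of 9 now {0, 2, 3, 4, 9, 10, 11}
Set of 4: {0, 2, 3, 4, 9, 10, 11}; 11 is a member.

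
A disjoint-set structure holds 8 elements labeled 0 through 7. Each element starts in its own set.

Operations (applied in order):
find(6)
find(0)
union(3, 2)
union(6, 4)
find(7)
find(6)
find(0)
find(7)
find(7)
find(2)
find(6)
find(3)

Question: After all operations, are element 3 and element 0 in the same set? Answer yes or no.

Step 1: find(6) -> no change; set of 6 is {6}
Step 2: find(0) -> no change; set of 0 is {0}
Step 3: union(3, 2) -> merged; set of 3 now {2, 3}
Step 4: union(6, 4) -> merged; set of 6 now {4, 6}
Step 5: find(7) -> no change; set of 7 is {7}
Step 6: find(6) -> no change; set of 6 is {4, 6}
Step 7: find(0) -> no change; set of 0 is {0}
Step 8: find(7) -> no change; set of 7 is {7}
Step 9: find(7) -> no change; set of 7 is {7}
Step 10: find(2) -> no change; set of 2 is {2, 3}
Step 11: find(6) -> no change; set of 6 is {4, 6}
Step 12: find(3) -> no change; set of 3 is {2, 3}
Set of 3: {2, 3}; 0 is not a member.

Answer: no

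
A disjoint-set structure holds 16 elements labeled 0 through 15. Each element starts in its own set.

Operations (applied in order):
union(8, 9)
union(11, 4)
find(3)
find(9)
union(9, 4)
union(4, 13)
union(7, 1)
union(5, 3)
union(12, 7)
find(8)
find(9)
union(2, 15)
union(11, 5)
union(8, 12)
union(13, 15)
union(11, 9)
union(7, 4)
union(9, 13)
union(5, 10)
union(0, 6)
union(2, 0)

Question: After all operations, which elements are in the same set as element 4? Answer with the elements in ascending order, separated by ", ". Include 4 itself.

Step 1: union(8, 9) -> merged; set of 8 now {8, 9}
Step 2: union(11, 4) -> merged; set of 11 now {4, 11}
Step 3: find(3) -> no change; set of 3 is {3}
Step 4: find(9) -> no change; set of 9 is {8, 9}
Step 5: union(9, 4) -> merged; set of 9 now {4, 8, 9, 11}
Step 6: union(4, 13) -> merged; set of 4 now {4, 8, 9, 11, 13}
Step 7: union(7, 1) -> merged; set of 7 now {1, 7}
Step 8: union(5, 3) -> merged; set of 5 now {3, 5}
Step 9: union(12, 7) -> merged; set of 12 now {1, 7, 12}
Step 10: find(8) -> no change; set of 8 is {4, 8, 9, 11, 13}
Step 11: find(9) -> no change; set of 9 is {4, 8, 9, 11, 13}
Step 12: union(2, 15) -> merged; set of 2 now {2, 15}
Step 13: union(11, 5) -> merged; set of 11 now {3, 4, 5, 8, 9, 11, 13}
Step 14: union(8, 12) -> merged; set of 8 now {1, 3, 4, 5, 7, 8, 9, 11, 12, 13}
Step 15: union(13, 15) -> merged; set of 13 now {1, 2, 3, 4, 5, 7, 8, 9, 11, 12, 13, 15}
Step 16: union(11, 9) -> already same set; set of 11 now {1, 2, 3, 4, 5, 7, 8, 9, 11, 12, 13, 15}
Step 17: union(7, 4) -> already same set; set of 7 now {1, 2, 3, 4, 5, 7, 8, 9, 11, 12, 13, 15}
Step 18: union(9, 13) -> already same set; set of 9 now {1, 2, 3, 4, 5, 7, 8, 9, 11, 12, 13, 15}
Step 19: union(5, 10) -> merged; set of 5 now {1, 2, 3, 4, 5, 7, 8, 9, 10, 11, 12, 13, 15}
Step 20: union(0, 6) -> merged; set of 0 now {0, 6}
Step 21: union(2, 0) -> merged; set of 2 now {0, 1, 2, 3, 4, 5, 6, 7, 8, 9, 10, 11, 12, 13, 15}
Component of 4: {0, 1, 2, 3, 4, 5, 6, 7, 8, 9, 10, 11, 12, 13, 15}

Answer: 0, 1, 2, 3, 4, 5, 6, 7, 8, 9, 10, 11, 12, 13, 15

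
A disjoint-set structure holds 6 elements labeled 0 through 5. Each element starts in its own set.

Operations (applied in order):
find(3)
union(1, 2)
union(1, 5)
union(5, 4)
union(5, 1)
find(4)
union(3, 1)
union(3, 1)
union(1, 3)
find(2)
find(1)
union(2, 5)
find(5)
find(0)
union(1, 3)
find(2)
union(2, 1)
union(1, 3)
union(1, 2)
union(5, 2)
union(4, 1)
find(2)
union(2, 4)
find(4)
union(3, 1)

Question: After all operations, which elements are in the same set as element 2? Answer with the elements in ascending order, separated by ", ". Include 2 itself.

Step 1: find(3) -> no change; set of 3 is {3}
Step 2: union(1, 2) -> merged; set of 1 now {1, 2}
Step 3: union(1, 5) -> merged; set of 1 now {1, 2, 5}
Step 4: union(5, 4) -> merged; set of 5 now {1, 2, 4, 5}
Step 5: union(5, 1) -> already same set; set of 5 now {1, 2, 4, 5}
Step 6: find(4) -> no change; set of 4 is {1, 2, 4, 5}
Step 7: union(3, 1) -> merged; set of 3 now {1, 2, 3, 4, 5}
Step 8: union(3, 1) -> already same set; set of 3 now {1, 2, 3, 4, 5}
Step 9: union(1, 3) -> already same set; set of 1 now {1, 2, 3, 4, 5}
Step 10: find(2) -> no change; set of 2 is {1, 2, 3, 4, 5}
Step 11: find(1) -> no change; set of 1 is {1, 2, 3, 4, 5}
Step 12: union(2, 5) -> already same set; set of 2 now {1, 2, 3, 4, 5}
Step 13: find(5) -> no change; set of 5 is {1, 2, 3, 4, 5}
Step 14: find(0) -> no change; set of 0 is {0}
Step 15: union(1, 3) -> already same set; set of 1 now {1, 2, 3, 4, 5}
Step 16: find(2) -> no change; set of 2 is {1, 2, 3, 4, 5}
Step 17: union(2, 1) -> already same set; set of 2 now {1, 2, 3, 4, 5}
Step 18: union(1, 3) -> already same set; set of 1 now {1, 2, 3, 4, 5}
Step 19: union(1, 2) -> already same set; set of 1 now {1, 2, 3, 4, 5}
Step 20: union(5, 2) -> already same set; set of 5 now {1, 2, 3, 4, 5}
Step 21: union(4, 1) -> already same set; set of 4 now {1, 2, 3, 4, 5}
Step 22: find(2) -> no change; set of 2 is {1, 2, 3, 4, 5}
Step 23: union(2, 4) -> already same set; set of 2 now {1, 2, 3, 4, 5}
Step 24: find(4) -> no change; set of 4 is {1, 2, 3, 4, 5}
Step 25: union(3, 1) -> already same set; set of 3 now {1, 2, 3, 4, 5}
Component of 2: {1, 2, 3, 4, 5}

Answer: 1, 2, 3, 4, 5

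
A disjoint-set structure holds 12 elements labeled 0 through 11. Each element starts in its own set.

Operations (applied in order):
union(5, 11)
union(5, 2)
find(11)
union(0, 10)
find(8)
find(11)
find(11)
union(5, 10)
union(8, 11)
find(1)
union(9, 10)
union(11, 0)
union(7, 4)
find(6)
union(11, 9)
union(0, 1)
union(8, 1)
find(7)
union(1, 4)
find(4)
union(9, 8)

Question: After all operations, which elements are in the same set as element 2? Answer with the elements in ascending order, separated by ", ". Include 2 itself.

Answer: 0, 1, 2, 4, 5, 7, 8, 9, 10, 11

Derivation:
Step 1: union(5, 11) -> merged; set of 5 now {5, 11}
Step 2: union(5, 2) -> merged; set of 5 now {2, 5, 11}
Step 3: find(11) -> no change; set of 11 is {2, 5, 11}
Step 4: union(0, 10) -> merged; set of 0 now {0, 10}
Step 5: find(8) -> no change; set of 8 is {8}
Step 6: find(11) -> no change; set of 11 is {2, 5, 11}
Step 7: find(11) -> no change; set of 11 is {2, 5, 11}
Step 8: union(5, 10) -> merged; set of 5 now {0, 2, 5, 10, 11}
Step 9: union(8, 11) -> merged; set of 8 now {0, 2, 5, 8, 10, 11}
Step 10: find(1) -> no change; set of 1 is {1}
Step 11: union(9, 10) -> merged; set of 9 now {0, 2, 5, 8, 9, 10, 11}
Step 12: union(11, 0) -> already same set; set of 11 now {0, 2, 5, 8, 9, 10, 11}
Step 13: union(7, 4) -> merged; set of 7 now {4, 7}
Step 14: find(6) -> no change; set of 6 is {6}
Step 15: union(11, 9) -> already same set; set of 11 now {0, 2, 5, 8, 9, 10, 11}
Step 16: union(0, 1) -> merged; set of 0 now {0, 1, 2, 5, 8, 9, 10, 11}
Step 17: union(8, 1) -> already same set; set of 8 now {0, 1, 2, 5, 8, 9, 10, 11}
Step 18: find(7) -> no change; set of 7 is {4, 7}
Step 19: union(1, 4) -> merged; set of 1 now {0, 1, 2, 4, 5, 7, 8, 9, 10, 11}
Step 20: find(4) -> no change; set of 4 is {0, 1, 2, 4, 5, 7, 8, 9, 10, 11}
Step 21: union(9, 8) -> already same set; set of 9 now {0, 1, 2, 4, 5, 7, 8, 9, 10, 11}
Component of 2: {0, 1, 2, 4, 5, 7, 8, 9, 10, 11}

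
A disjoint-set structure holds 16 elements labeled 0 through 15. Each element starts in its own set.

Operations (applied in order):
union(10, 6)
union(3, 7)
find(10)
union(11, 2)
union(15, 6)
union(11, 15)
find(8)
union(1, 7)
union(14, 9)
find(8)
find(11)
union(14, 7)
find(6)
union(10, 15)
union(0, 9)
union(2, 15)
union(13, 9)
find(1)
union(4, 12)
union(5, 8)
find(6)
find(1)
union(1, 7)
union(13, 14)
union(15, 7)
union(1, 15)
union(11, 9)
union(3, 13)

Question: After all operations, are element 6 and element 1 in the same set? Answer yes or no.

Answer: yes

Derivation:
Step 1: union(10, 6) -> merged; set of 10 now {6, 10}
Step 2: union(3, 7) -> merged; set of 3 now {3, 7}
Step 3: find(10) -> no change; set of 10 is {6, 10}
Step 4: union(11, 2) -> merged; set of 11 now {2, 11}
Step 5: union(15, 6) -> merged; set of 15 now {6, 10, 15}
Step 6: union(11, 15) -> merged; set of 11 now {2, 6, 10, 11, 15}
Step 7: find(8) -> no change; set of 8 is {8}
Step 8: union(1, 7) -> merged; set of 1 now {1, 3, 7}
Step 9: union(14, 9) -> merged; set of 14 now {9, 14}
Step 10: find(8) -> no change; set of 8 is {8}
Step 11: find(11) -> no change; set of 11 is {2, 6, 10, 11, 15}
Step 12: union(14, 7) -> merged; set of 14 now {1, 3, 7, 9, 14}
Step 13: find(6) -> no change; set of 6 is {2, 6, 10, 11, 15}
Step 14: union(10, 15) -> already same set; set of 10 now {2, 6, 10, 11, 15}
Step 15: union(0, 9) -> merged; set of 0 now {0, 1, 3, 7, 9, 14}
Step 16: union(2, 15) -> already same set; set of 2 now {2, 6, 10, 11, 15}
Step 17: union(13, 9) -> merged; set of 13 now {0, 1, 3, 7, 9, 13, 14}
Step 18: find(1) -> no change; set of 1 is {0, 1, 3, 7, 9, 13, 14}
Step 19: union(4, 12) -> merged; set of 4 now {4, 12}
Step 20: union(5, 8) -> merged; set of 5 now {5, 8}
Step 21: find(6) -> no change; set of 6 is {2, 6, 10, 11, 15}
Step 22: find(1) -> no change; set of 1 is {0, 1, 3, 7, 9, 13, 14}
Step 23: union(1, 7) -> already same set; set of 1 now {0, 1, 3, 7, 9, 13, 14}
Step 24: union(13, 14) -> already same set; set of 13 now {0, 1, 3, 7, 9, 13, 14}
Step 25: union(15, 7) -> merged; set of 15 now {0, 1, 2, 3, 6, 7, 9, 10, 11, 13, 14, 15}
Step 26: union(1, 15) -> already same set; set of 1 now {0, 1, 2, 3, 6, 7, 9, 10, 11, 13, 14, 15}
Step 27: union(11, 9) -> already same set; set of 11 now {0, 1, 2, 3, 6, 7, 9, 10, 11, 13, 14, 15}
Step 28: union(3, 13) -> already same set; set of 3 now {0, 1, 2, 3, 6, 7, 9, 10, 11, 13, 14, 15}
Set of 6: {0, 1, 2, 3, 6, 7, 9, 10, 11, 13, 14, 15}; 1 is a member.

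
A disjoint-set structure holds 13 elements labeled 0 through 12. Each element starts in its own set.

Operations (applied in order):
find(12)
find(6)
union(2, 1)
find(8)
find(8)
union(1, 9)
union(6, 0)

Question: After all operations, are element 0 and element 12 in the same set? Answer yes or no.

Answer: no

Derivation:
Step 1: find(12) -> no change; set of 12 is {12}
Step 2: find(6) -> no change; set of 6 is {6}
Step 3: union(2, 1) -> merged; set of 2 now {1, 2}
Step 4: find(8) -> no change; set of 8 is {8}
Step 5: find(8) -> no change; set of 8 is {8}
Step 6: union(1, 9) -> merged; set of 1 now {1, 2, 9}
Step 7: union(6, 0) -> merged; set of 6 now {0, 6}
Set of 0: {0, 6}; 12 is not a member.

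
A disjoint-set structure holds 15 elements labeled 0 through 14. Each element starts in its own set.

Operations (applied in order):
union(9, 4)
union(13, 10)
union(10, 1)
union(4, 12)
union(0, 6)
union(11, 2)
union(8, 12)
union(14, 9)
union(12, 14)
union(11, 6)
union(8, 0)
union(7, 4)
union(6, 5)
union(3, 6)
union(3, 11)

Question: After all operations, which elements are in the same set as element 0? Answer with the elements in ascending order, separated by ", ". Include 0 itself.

Answer: 0, 2, 3, 4, 5, 6, 7, 8, 9, 11, 12, 14

Derivation:
Step 1: union(9, 4) -> merged; set of 9 now {4, 9}
Step 2: union(13, 10) -> merged; set of 13 now {10, 13}
Step 3: union(10, 1) -> merged; set of 10 now {1, 10, 13}
Step 4: union(4, 12) -> merged; set of 4 now {4, 9, 12}
Step 5: union(0, 6) -> merged; set of 0 now {0, 6}
Step 6: union(11, 2) -> merged; set of 11 now {2, 11}
Step 7: union(8, 12) -> merged; set of 8 now {4, 8, 9, 12}
Step 8: union(14, 9) -> merged; set of 14 now {4, 8, 9, 12, 14}
Step 9: union(12, 14) -> already same set; set of 12 now {4, 8, 9, 12, 14}
Step 10: union(11, 6) -> merged; set of 11 now {0, 2, 6, 11}
Step 11: union(8, 0) -> merged; set of 8 now {0, 2, 4, 6, 8, 9, 11, 12, 14}
Step 12: union(7, 4) -> merged; set of 7 now {0, 2, 4, 6, 7, 8, 9, 11, 12, 14}
Step 13: union(6, 5) -> merged; set of 6 now {0, 2, 4, 5, 6, 7, 8, 9, 11, 12, 14}
Step 14: union(3, 6) -> merged; set of 3 now {0, 2, 3, 4, 5, 6, 7, 8, 9, 11, 12, 14}
Step 15: union(3, 11) -> already same set; set of 3 now {0, 2, 3, 4, 5, 6, 7, 8, 9, 11, 12, 14}
Component of 0: {0, 2, 3, 4, 5, 6, 7, 8, 9, 11, 12, 14}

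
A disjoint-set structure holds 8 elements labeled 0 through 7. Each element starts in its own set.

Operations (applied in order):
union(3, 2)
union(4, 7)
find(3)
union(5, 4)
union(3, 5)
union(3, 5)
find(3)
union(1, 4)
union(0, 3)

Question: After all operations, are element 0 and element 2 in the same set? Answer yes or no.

Answer: yes

Derivation:
Step 1: union(3, 2) -> merged; set of 3 now {2, 3}
Step 2: union(4, 7) -> merged; set of 4 now {4, 7}
Step 3: find(3) -> no change; set of 3 is {2, 3}
Step 4: union(5, 4) -> merged; set of 5 now {4, 5, 7}
Step 5: union(3, 5) -> merged; set of 3 now {2, 3, 4, 5, 7}
Step 6: union(3, 5) -> already same set; set of 3 now {2, 3, 4, 5, 7}
Step 7: find(3) -> no change; set of 3 is {2, 3, 4, 5, 7}
Step 8: union(1, 4) -> merged; set of 1 now {1, 2, 3, 4, 5, 7}
Step 9: union(0, 3) -> merged; set of 0 now {0, 1, 2, 3, 4, 5, 7}
Set of 0: {0, 1, 2, 3, 4, 5, 7}; 2 is a member.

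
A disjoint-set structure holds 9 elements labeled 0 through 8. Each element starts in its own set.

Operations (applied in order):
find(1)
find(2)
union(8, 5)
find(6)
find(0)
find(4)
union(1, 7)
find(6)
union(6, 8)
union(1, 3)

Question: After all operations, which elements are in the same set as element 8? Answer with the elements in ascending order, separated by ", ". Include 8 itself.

Step 1: find(1) -> no change; set of 1 is {1}
Step 2: find(2) -> no change; set of 2 is {2}
Step 3: union(8, 5) -> merged; set of 8 now {5, 8}
Step 4: find(6) -> no change; set of 6 is {6}
Step 5: find(0) -> no change; set of 0 is {0}
Step 6: find(4) -> no change; set of 4 is {4}
Step 7: union(1, 7) -> merged; set of 1 now {1, 7}
Step 8: find(6) -> no change; set of 6 is {6}
Step 9: union(6, 8) -> merged; set of 6 now {5, 6, 8}
Step 10: union(1, 3) -> merged; set of 1 now {1, 3, 7}
Component of 8: {5, 6, 8}

Answer: 5, 6, 8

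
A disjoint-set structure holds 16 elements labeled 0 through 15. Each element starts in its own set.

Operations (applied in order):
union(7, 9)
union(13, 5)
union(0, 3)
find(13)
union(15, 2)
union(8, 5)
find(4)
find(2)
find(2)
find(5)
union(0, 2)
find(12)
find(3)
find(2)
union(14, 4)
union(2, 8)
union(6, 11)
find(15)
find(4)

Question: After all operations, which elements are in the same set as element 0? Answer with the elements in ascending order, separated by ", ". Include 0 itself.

Answer: 0, 2, 3, 5, 8, 13, 15

Derivation:
Step 1: union(7, 9) -> merged; set of 7 now {7, 9}
Step 2: union(13, 5) -> merged; set of 13 now {5, 13}
Step 3: union(0, 3) -> merged; set of 0 now {0, 3}
Step 4: find(13) -> no change; set of 13 is {5, 13}
Step 5: union(15, 2) -> merged; set of 15 now {2, 15}
Step 6: union(8, 5) -> merged; set of 8 now {5, 8, 13}
Step 7: find(4) -> no change; set of 4 is {4}
Step 8: find(2) -> no change; set of 2 is {2, 15}
Step 9: find(2) -> no change; set of 2 is {2, 15}
Step 10: find(5) -> no change; set of 5 is {5, 8, 13}
Step 11: union(0, 2) -> merged; set of 0 now {0, 2, 3, 15}
Step 12: find(12) -> no change; set of 12 is {12}
Step 13: find(3) -> no change; set of 3 is {0, 2, 3, 15}
Step 14: find(2) -> no change; set of 2 is {0, 2, 3, 15}
Step 15: union(14, 4) -> merged; set of 14 now {4, 14}
Step 16: union(2, 8) -> merged; set of 2 now {0, 2, 3, 5, 8, 13, 15}
Step 17: union(6, 11) -> merged; set of 6 now {6, 11}
Step 18: find(15) -> no change; set of 15 is {0, 2, 3, 5, 8, 13, 15}
Step 19: find(4) -> no change; set of 4 is {4, 14}
Component of 0: {0, 2, 3, 5, 8, 13, 15}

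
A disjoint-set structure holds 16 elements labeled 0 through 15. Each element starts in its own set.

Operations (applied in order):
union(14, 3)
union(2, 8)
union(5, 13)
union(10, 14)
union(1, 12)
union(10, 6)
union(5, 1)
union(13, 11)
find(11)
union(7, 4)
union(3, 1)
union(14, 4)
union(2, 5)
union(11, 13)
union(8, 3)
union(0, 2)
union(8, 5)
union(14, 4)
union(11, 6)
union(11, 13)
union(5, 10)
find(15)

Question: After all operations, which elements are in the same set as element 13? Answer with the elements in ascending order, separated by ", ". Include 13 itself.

Answer: 0, 1, 2, 3, 4, 5, 6, 7, 8, 10, 11, 12, 13, 14

Derivation:
Step 1: union(14, 3) -> merged; set of 14 now {3, 14}
Step 2: union(2, 8) -> merged; set of 2 now {2, 8}
Step 3: union(5, 13) -> merged; set of 5 now {5, 13}
Step 4: union(10, 14) -> merged; set of 10 now {3, 10, 14}
Step 5: union(1, 12) -> merged; set of 1 now {1, 12}
Step 6: union(10, 6) -> merged; set of 10 now {3, 6, 10, 14}
Step 7: union(5, 1) -> merged; set of 5 now {1, 5, 12, 13}
Step 8: union(13, 11) -> merged; set of 13 now {1, 5, 11, 12, 13}
Step 9: find(11) -> no change; set of 11 is {1, 5, 11, 12, 13}
Step 10: union(7, 4) -> merged; set of 7 now {4, 7}
Step 11: union(3, 1) -> merged; set of 3 now {1, 3, 5, 6, 10, 11, 12, 13, 14}
Step 12: union(14, 4) -> merged; set of 14 now {1, 3, 4, 5, 6, 7, 10, 11, 12, 13, 14}
Step 13: union(2, 5) -> merged; set of 2 now {1, 2, 3, 4, 5, 6, 7, 8, 10, 11, 12, 13, 14}
Step 14: union(11, 13) -> already same set; set of 11 now {1, 2, 3, 4, 5, 6, 7, 8, 10, 11, 12, 13, 14}
Step 15: union(8, 3) -> already same set; set of 8 now {1, 2, 3, 4, 5, 6, 7, 8, 10, 11, 12, 13, 14}
Step 16: union(0, 2) -> merged; set of 0 now {0, 1, 2, 3, 4, 5, 6, 7, 8, 10, 11, 12, 13, 14}
Step 17: union(8, 5) -> already same set; set of 8 now {0, 1, 2, 3, 4, 5, 6, 7, 8, 10, 11, 12, 13, 14}
Step 18: union(14, 4) -> already same set; set of 14 now {0, 1, 2, 3, 4, 5, 6, 7, 8, 10, 11, 12, 13, 14}
Step 19: union(11, 6) -> already same set; set of 11 now {0, 1, 2, 3, 4, 5, 6, 7, 8, 10, 11, 12, 13, 14}
Step 20: union(11, 13) -> already same set; set of 11 now {0, 1, 2, 3, 4, 5, 6, 7, 8, 10, 11, 12, 13, 14}
Step 21: union(5, 10) -> already same set; set of 5 now {0, 1, 2, 3, 4, 5, 6, 7, 8, 10, 11, 12, 13, 14}
Step 22: find(15) -> no change; set of 15 is {15}
Component of 13: {0, 1, 2, 3, 4, 5, 6, 7, 8, 10, 11, 12, 13, 14}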